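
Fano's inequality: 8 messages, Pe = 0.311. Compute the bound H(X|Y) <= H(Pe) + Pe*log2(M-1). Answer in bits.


H(Pe) = -Pe*log2(Pe) - (1-Pe)*log2(1-Pe) = -0.311*log2(0.311) - 0.689*log2(0.689) = 0.524039 + 0.370285 = 0.8943. Pe*log2(M-1) = 0.311*log2(7) = 0.873087. Bound = H(Pe) + Pe*log2(M-1) = 0.524039 + 0.370285 + 0.873087 = 1.7674

1.7674 bits


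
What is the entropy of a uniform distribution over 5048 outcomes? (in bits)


H = log2(n) = log2(5048) = 12.3015

12.3015 bits


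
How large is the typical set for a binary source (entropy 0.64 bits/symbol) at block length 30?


log2|A_typical| = nH = 30 * 0.64 = 19.2, so |A_typical| ~ 2^19.2 = 6.022e+05

6.022e+05


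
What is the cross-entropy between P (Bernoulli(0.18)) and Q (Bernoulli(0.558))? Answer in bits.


H(P,Q) = -p*log2(q) - (1-p)*log2(1-q). -0.18*log2(0.558) = 0.151499; -0.82*log2(0.442) = 0.965863. H(P,Q) = 0.151499 + 0.965863 = 1.1174

1.1174 bits


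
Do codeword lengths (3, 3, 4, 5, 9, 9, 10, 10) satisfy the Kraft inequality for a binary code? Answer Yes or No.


Kraft sum = sum(2^(-l_i)) = 0.3496, need <= 1. Result: satisfied (a binary prefix-free code with these lengths exists)

Yes


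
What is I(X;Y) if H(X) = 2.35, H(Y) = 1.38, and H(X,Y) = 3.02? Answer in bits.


I(X;Y) = H(X) + H(Y) - H(X,Y) = 2.35 + 1.38 - 3.02 = 0.71

0.71 bits


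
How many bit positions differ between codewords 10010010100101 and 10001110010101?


Count differing positions: . . . ^ ^ ^ . . ^ ^ . . . . = 5 differences

5


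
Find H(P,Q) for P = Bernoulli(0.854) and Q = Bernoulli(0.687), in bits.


H(P,Q) = -p*log2(q) - (1-p)*log2(1-q). -0.854*log2(0.687) = 0.462542; -0.146*log2(0.313) = 0.244662. H(P,Q) = 0.462542 + 0.244662 = 0.7072

0.7072 bits


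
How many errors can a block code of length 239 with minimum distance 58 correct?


Correction capability = floor((d-1)/2) = floor((58-1)/2) = 28

28 errors


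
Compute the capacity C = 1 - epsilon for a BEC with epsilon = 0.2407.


C = 1 - epsilon = 1 - 0.2407 = 0.7593

0.7593 bits


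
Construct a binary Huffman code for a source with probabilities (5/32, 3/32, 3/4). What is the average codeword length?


Huffman construction (repeatedly merge the two least-probable nodes; each merge adds 1 bit to every symbol beneath it): 3/32 + 5/32 = 1/4; 1/4 + 3/4 = 1. Resulting codeword lengths (in the order the probabilities were given): (2, 2, 1). L_avg = sum(p_i * l_i) = 5/32*2 + 3/32*2 + 3/4*1 = 5/4 = 1.25

1.25 bits


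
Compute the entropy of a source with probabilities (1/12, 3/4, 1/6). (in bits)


H = -sum(p_i * log2(p_i)). Terms: -(1/12)*log2(1/12) = 0.298747; -(3/4)*log2(3/4) = 0.311278; -(1/6)*log2(1/6) = 0.430827. H = 0.298747 + 0.311278 + 0.430827 = 1.0409

1.0409 bits


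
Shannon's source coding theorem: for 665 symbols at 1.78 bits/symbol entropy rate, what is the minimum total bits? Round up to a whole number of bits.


Minimum bits >= n * H = 665 * 1.78 = 1183.7, rounded up to a whole number of bits = 1184

1184 bits


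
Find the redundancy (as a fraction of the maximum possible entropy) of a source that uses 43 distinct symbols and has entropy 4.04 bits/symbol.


H_max = log2(K) = log2(43) = 5.4263 bits/symbol. Redundancy = 1 - H/H_max = 1 - 4.04/5.4263 = 1 - 0.7445 = 0.2555

0.2555


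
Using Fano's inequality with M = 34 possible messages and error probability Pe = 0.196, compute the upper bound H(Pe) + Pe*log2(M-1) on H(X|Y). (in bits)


H(Pe) = -Pe*log2(Pe) - (1-Pe)*log2(1-Pe) = -0.196*log2(0.196) - 0.804*log2(0.804) = 0.460811 + 0.253045 = 0.7139. Pe*log2(M-1) = 0.196*log2(33) = 0.988701. Bound = H(Pe) + Pe*log2(M-1) = 0.460811 + 0.253045 + 0.988701 = 1.7026

1.7026 bits


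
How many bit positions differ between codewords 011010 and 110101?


Count differing positions: ^ . ^ ^ ^ ^ = 5 differences

5


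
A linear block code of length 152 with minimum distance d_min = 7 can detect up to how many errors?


Detection capability = d_min - 1 = 7 - 1 = 6

6 errors


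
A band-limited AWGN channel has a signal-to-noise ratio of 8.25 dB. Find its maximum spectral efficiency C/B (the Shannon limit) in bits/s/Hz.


SNR_linear = 10^(8.25/10) = 6.6834; C/B = log2(1 + SNR_linear) = log2(1 + 6.6834) = 2.9418

2.9418 bits/s/Hz


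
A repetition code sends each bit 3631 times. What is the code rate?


Rate = k/n = 1/3631

1/3631


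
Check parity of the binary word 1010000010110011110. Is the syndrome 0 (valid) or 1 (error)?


Syndrome = XOR of all bits = 1 XOR 0 XOR 1 XOR 0 XOR 0 XOR 0 XOR 0 XOR 0 XOR 1 XOR 0 XOR 1 XOR 1 XOR 0 XOR 0 XOR 1 XOR 1 XOR 1 XOR 1 XOR 0 = 1

1


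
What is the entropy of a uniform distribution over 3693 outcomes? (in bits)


H = log2(n) = log2(3693) = 11.8506

11.8506 bits


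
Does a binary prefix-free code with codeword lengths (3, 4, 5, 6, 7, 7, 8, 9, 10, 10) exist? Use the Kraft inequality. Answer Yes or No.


Kraft sum = sum(2^(-l_i)) = 0.2578, need <= 1. Result: satisfied (a binary prefix-free code with these lengths exists)

Yes


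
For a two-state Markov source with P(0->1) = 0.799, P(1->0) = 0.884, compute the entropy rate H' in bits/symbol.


Stationary distribution: pi_0 = p10/(p01+p10) = 0.5253, pi_1 = 0.4747. Entropy rate H' = pi_0*H(p01) + pi_1*H(p10) = 0.5253*0.7239 + 0.4747*0.5178 = 0.626

0.626 bits/symbol


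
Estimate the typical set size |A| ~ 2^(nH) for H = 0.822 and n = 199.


log2|A_typical| = nH = 199 * 0.822 = 163.578, so |A_typical| ~ 2^163.578 = 1.745e+49

1.745e+49


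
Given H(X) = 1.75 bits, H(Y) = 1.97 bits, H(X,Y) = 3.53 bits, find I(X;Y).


I(X;Y) = H(X) + H(Y) - H(X,Y) = 1.75 + 1.97 - 3.53 = 0.19

0.19 bits


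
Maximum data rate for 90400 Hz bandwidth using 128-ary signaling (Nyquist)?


Rate = 2 * B * log2(M) = 2 * 90400 * 7.0 = 1265600.0

1265600.0 bps


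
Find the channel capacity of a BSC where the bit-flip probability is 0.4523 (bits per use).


H(p) = -p*log2(p) - (1-p)*log2(1-p) = -0.4523*log2(0.4523) - 0.5477*log2(0.5477) = 0.517724 + 0.475701 = 0.9934. C = 1 - H(p) = 1 - 0.9934 = 0.0066

0.0066 bits


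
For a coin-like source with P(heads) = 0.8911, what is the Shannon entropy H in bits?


H = -p*log2(p) - (1-p)*log2(1-p). -0.8911*log2(0.8911) = 0.148226; -0.1089*log2(0.1089) = 0.348363. H = 0.148226 + 0.348363 = 0.4966

0.4966 bits


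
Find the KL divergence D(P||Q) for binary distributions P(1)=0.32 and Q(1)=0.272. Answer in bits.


KL = p*log2(p/q) + (1-p)*log2((1-p)/(1-q)) = 0.32*log2(0.32/0.272) + 0.68*log2(0.68/0.728) = 0.0081

0.0081 bits


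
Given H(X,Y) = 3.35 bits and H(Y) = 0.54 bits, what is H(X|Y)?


H(X|Y) = H(X,Y) - H(Y) = 3.35 - 0.54 = 2.81

2.81 bits


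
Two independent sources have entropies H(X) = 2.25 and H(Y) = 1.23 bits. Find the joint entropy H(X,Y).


For independent variables, H(X,Y) = H(X) + H(Y) = 2.25 + 1.23 = 3.48

3.48 bits


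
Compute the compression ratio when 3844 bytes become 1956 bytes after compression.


Ratio = original / compressed = 3844 / 1956 = 1.9652

1.9652


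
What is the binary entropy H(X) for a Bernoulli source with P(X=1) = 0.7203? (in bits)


H = -p*log2(p) - (1-p)*log2(1-p). -0.7203*log2(0.7203) = 0.340940; -0.2797*log2(0.2797) = 0.514102. H = 0.340940 + 0.514102 = 0.855

0.855 bits


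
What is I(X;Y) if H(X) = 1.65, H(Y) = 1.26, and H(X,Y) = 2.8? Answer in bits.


I(X;Y) = H(X) + H(Y) - H(X,Y) = 1.65 + 1.26 - 2.8 = 0.11

0.11 bits


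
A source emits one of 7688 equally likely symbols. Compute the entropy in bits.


H = log2(n) = log2(7688) = 12.9084

12.9084 bits


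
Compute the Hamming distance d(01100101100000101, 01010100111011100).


Count differing positions: . . ^ ^ . . . ^ . ^ ^ . ^ ^ . . ^ = 8 differences

8


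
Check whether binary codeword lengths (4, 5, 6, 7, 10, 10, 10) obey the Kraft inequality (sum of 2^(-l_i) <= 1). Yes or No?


Kraft sum = sum(2^(-l_i)) = 0.1201, need <= 1. Result: satisfied (a binary prefix-free code with these lengths exists)

Yes


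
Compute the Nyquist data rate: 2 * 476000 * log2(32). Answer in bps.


Rate = 2 * B * log2(M) = 2 * 476000 * 5.0 = 4760000.0

4760000.0 bps


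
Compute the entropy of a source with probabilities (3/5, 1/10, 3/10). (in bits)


H = -sum(p_i * log2(p_i)). Terms: -(3/5)*log2(3/5) = 0.442179; -(1/10)*log2(1/10) = 0.332193; -(3/10)*log2(3/10) = 0.521090. H = 0.442179 + 0.332193 + 0.521090 = 1.2955

1.2955 bits


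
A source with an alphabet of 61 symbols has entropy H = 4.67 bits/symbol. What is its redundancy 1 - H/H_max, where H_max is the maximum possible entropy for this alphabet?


H_max = log2(K) = log2(61) = 5.9307 bits/symbol. Redundancy = 1 - H/H_max = 1 - 4.67/5.9307 = 1 - 0.7874 = 0.2126

0.2126


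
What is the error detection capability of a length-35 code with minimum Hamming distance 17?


Detection capability = d_min - 1 = 17 - 1 = 16

16 errors


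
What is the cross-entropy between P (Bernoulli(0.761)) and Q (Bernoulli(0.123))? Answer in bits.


H(P,Q) = -p*log2(q) - (1-p)*log2(1-q). -0.761*log2(0.123) = 2.300708; -0.239*log2(0.877) = 0.045255. H(P,Q) = 2.300708 + 0.045255 = 2.346

2.346 bits


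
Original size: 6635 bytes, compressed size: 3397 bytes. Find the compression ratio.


Ratio = original / compressed = 6635 / 3397 = 1.9532

1.9532


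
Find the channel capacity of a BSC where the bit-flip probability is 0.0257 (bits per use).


H(p) = -p*log2(p) - (1-p)*log2(1-p) = -0.0257*log2(0.0257) - 0.9743*log2(0.9743) = 0.135750 + 0.036597 = 0.1723. C = 1 - H(p) = 1 - 0.1723 = 0.8277

0.8277 bits


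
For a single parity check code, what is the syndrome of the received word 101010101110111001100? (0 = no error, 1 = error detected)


Syndrome = XOR of all bits = 1 XOR 0 XOR 1 XOR 0 XOR 1 XOR 0 XOR 1 XOR 0 XOR 1 XOR 1 XOR 1 XOR 0 XOR 1 XOR 1 XOR 1 XOR 0 XOR 0 XOR 1 XOR 1 XOR 0 XOR 0 = 0

0


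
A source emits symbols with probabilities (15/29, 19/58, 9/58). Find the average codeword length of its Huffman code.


Huffman construction (repeatedly merge the two least-probable nodes; each merge adds 1 bit to every symbol beneath it): 9/58 + 19/58 = 14/29; 14/29 + 15/29 = 1. Resulting codeword lengths (in the order the probabilities were given): (1, 2, 2). L_avg = sum(p_i * l_i) = 15/29*1 + 19/58*2 + 9/58*2 = 43/29 = 1.4828

1.4828 bits


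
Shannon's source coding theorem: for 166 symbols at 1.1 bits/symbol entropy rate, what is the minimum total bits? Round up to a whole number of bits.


Minimum bits >= n * H = 166 * 1.1 = 182.6, rounded up to a whole number of bits = 183

183 bits


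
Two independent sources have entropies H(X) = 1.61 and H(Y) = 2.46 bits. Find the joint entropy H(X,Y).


For independent variables, H(X,Y) = H(X) + H(Y) = 1.61 + 2.46 = 4.07

4.07 bits


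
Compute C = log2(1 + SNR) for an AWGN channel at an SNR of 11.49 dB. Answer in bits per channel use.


SNR_linear = 10^(11.49/10) = 14.0929; C = log2(1 + SNR_linear) = log2(1 + 14.0929) = 3.9158

3.9158 bits/channel use


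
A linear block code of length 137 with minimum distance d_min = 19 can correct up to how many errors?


Correction capability = floor((d-1)/2) = floor((19-1)/2) = 9

9 errors


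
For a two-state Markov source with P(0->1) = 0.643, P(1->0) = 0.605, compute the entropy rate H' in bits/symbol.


Stationary distribution: pi_0 = p10/(p01+p10) = 0.4848, pi_1 = 0.5152. Entropy rate H' = pi_0*H(p01) + pi_1*H(p10) = 0.4848*0.9402 + 0.5152*0.968 = 0.9545

0.9545 bits/symbol


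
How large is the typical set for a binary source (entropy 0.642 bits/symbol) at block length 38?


log2|A_typical| = nH = 38 * 0.642 = 24.396, so |A_typical| ~ 2^24.396 = 2.208e+07

2.208e+07


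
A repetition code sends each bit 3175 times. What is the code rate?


Rate = k/n = 1/3175

1/3175


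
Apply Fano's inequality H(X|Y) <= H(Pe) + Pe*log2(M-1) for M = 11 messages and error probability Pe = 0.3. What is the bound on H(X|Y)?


H(Pe) = -Pe*log2(Pe) - (1-Pe)*log2(1-Pe) = -0.3*log2(0.3) - 0.7*log2(0.7) = 0.521090 + 0.360201 = 0.8813. Pe*log2(M-1) = 0.3*log2(10) = 0.996578. Bound = H(Pe) + Pe*log2(M-1) = 0.521090 + 0.360201 + 0.996578 = 1.8779

1.8779 bits


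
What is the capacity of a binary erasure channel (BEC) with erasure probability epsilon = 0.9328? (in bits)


C = 1 - epsilon = 1 - 0.9328 = 0.0672

0.0672 bits


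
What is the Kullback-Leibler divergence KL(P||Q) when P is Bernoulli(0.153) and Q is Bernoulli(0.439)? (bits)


KL = p*log2(p/q) + (1-p)*log2((1-p)/(1-q)) = 0.153*log2(0.153/0.439) + 0.847*log2(0.847/0.561) = 0.2708

0.2708 bits


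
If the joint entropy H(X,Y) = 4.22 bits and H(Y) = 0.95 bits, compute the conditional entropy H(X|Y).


H(X|Y) = H(X,Y) - H(Y) = 4.22 - 0.95 = 3.27

3.27 bits


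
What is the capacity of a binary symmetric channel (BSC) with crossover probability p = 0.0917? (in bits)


H(p) = -p*log2(p) - (1-p)*log2(1-p) = -0.0917*log2(0.0917) - 0.9083*log2(0.9083) = 0.316084 + 0.126035 = 0.4421. C = 1 - H(p) = 1 - 0.4421 = 0.5579

0.5579 bits


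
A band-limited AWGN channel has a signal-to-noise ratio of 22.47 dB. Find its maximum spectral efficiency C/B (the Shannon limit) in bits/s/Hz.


SNR_linear = 10^(22.47/10) = 176.6038; C/B = log2(1 + SNR_linear) = log2(1 + 176.6038) = 7.4725

7.4725 bits/s/Hz


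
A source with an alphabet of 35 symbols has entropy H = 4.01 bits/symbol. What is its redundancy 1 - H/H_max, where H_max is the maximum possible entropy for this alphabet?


H_max = log2(K) = log2(35) = 5.1293 bits/symbol. Redundancy = 1 - H/H_max = 1 - 4.01/5.1293 = 1 - 0.7818 = 0.2182

0.2182


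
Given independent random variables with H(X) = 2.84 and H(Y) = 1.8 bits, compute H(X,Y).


For independent variables, H(X,Y) = H(X) + H(Y) = 2.84 + 1.8 = 4.64

4.64 bits


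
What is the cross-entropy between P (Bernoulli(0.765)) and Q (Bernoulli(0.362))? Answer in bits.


H(P,Q) = -p*log2(q) - (1-p)*log2(1-q). -0.765*log2(0.362) = 1.121443; -0.235*log2(0.638) = 0.152367. H(P,Q) = 1.121443 + 0.152367 = 1.2738

1.2738 bits


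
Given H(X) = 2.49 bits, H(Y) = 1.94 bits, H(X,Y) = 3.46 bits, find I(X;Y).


I(X;Y) = H(X) + H(Y) - H(X,Y) = 2.49 + 1.94 - 3.46 = 0.97

0.97 bits


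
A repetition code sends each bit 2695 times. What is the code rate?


Rate = k/n = 1/2695

1/2695


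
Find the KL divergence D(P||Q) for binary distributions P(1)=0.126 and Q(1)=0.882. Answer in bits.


KL = p*log2(p/q) + (1-p)*log2((1-p)/(1-q)) = 0.126*log2(0.126/0.882) + 0.874*log2(0.874/0.118) = 2.1711

2.1711 bits


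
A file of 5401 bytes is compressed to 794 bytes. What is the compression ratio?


Ratio = original / compressed = 5401 / 794 = 6.8023

6.8023


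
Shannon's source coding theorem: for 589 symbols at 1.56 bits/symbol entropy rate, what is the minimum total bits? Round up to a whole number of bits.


Minimum bits >= n * H = 589 * 1.56 = 918.84, rounded up to a whole number of bits = 919

919 bits


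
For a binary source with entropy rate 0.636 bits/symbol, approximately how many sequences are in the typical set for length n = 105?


log2|A_typical| = nH = 105 * 0.636 = 66.78, so |A_typical| ~ 2^66.78 = 1.267e+20

1.267e+20


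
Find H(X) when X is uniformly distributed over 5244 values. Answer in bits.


H = log2(n) = log2(5244) = 12.3565

12.3565 bits


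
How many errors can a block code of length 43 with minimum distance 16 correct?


Correction capability = floor((d-1)/2) = floor((16-1)/2) = 7

7 errors


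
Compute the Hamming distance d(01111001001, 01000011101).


Count differing positions: . . ^ ^ ^ . ^ . ^ . . = 5 differences

5


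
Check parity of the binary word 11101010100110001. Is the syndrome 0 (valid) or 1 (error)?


Syndrome = XOR of all bits = 1 XOR 1 XOR 1 XOR 0 XOR 1 XOR 0 XOR 1 XOR 0 XOR 1 XOR 0 XOR 0 XOR 1 XOR 1 XOR 0 XOR 0 XOR 0 XOR 1 = 1

1


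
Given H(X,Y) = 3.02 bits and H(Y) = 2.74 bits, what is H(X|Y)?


H(X|Y) = H(X,Y) - H(Y) = 3.02 - 2.74 = 0.28

0.28 bits


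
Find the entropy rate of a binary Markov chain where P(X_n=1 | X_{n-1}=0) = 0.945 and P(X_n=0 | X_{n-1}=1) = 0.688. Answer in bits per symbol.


Stationary distribution: pi_0 = p10/(p01+p10) = 0.4213, pi_1 = 0.5787. Entropy rate H' = pi_0*H(p01) + pi_1*H(p10) = 0.4213*0.3073 + 0.5787*0.8955 = 0.6477

0.6477 bits/symbol


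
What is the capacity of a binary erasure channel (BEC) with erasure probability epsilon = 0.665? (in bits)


C = 1 - epsilon = 1 - 0.665 = 0.335

0.335 bits


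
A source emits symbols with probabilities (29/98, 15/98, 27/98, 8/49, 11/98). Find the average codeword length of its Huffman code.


Huffman construction (repeatedly merge the two least-probable nodes; each merge adds 1 bit to every symbol beneath it): 11/98 + 15/98 = 13/49; 8/49 + 13/49 = 3/7; 27/98 + 29/98 = 4/7; 3/7 + 4/7 = 1. Resulting codeword lengths (in the order the probabilities were given): (2, 3, 2, 2, 3). L_avg = sum(p_i * l_i) = 29/98*2 + 15/98*3 + 27/98*2 + 8/49*2 + 11/98*3 = 111/49 = 2.2653

2.2653 bits


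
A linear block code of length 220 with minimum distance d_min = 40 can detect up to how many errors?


Detection capability = d_min - 1 = 40 - 1 = 39

39 errors


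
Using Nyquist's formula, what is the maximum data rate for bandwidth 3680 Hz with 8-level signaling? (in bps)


Rate = 2 * B * log2(M) = 2 * 3680 * 3.0 = 22080.0

22080.0 bps


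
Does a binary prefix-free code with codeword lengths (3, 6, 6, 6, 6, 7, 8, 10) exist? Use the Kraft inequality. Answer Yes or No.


Kraft sum = sum(2^(-l_i)) = 0.2002, need <= 1. Result: satisfied (a binary prefix-free code with these lengths exists)

Yes


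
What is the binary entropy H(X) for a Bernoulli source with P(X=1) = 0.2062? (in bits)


H = -p*log2(p) - (1-p)*log2(1-p). -0.2062*log2(0.2062) = 0.469700; -0.7938*log2(0.7938) = 0.264456. H = 0.469700 + 0.264456 = 0.7342

0.7342 bits


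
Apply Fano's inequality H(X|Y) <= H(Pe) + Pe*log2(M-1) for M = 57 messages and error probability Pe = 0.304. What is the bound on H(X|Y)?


H(Pe) = -Pe*log2(Pe) - (1-Pe)*log2(1-Pe) = -0.304*log2(0.304) - 0.696*log2(0.696) = 0.522228 + 0.363897 = 0.8861. Pe*log2(M-1) = 0.304*log2(56) = 1.765436. Bound = H(Pe) + Pe*log2(M-1) = 0.522228 + 0.363897 + 1.765436 = 2.6516

2.6516 bits


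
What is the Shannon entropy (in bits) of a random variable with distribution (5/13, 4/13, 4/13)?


H = -sum(p_i * log2(p_i)). Terms: -(5/13)*log2(5/13) = 0.530197; -(4/13)*log2(4/13) = 0.523212; -(4/13)*log2(4/13) = 0.523212. H = 0.530197 + 0.523212 + 0.523212 = 1.5766

1.5766 bits


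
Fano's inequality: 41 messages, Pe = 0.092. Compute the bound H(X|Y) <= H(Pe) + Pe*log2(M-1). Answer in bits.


H(Pe) = -Pe*log2(Pe) - (1-Pe)*log2(1-Pe) = -0.092*log2(0.092) - 0.908*log2(0.908) = 0.316684 + 0.126426 = 0.4431. Pe*log2(M-1) = 0.092*log2(40) = 0.489617. Bound = H(Pe) + Pe*log2(M-1) = 0.316684 + 0.126426 + 0.489617 = 0.9327

0.9327 bits


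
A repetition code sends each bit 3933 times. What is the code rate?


Rate = k/n = 1/3933

1/3933


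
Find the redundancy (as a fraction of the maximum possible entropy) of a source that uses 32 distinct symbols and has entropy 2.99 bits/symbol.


H_max = log2(K) = log2(32) = 5.0 bits/symbol. Redundancy = 1 - H/H_max = 1 - 2.99/5.0 = 1 - 0.598 = 0.402

0.402


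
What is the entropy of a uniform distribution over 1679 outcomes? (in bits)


H = log2(n) = log2(1679) = 10.7134

10.7134 bits


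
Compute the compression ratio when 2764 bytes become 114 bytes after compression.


Ratio = original / compressed = 2764 / 114 = 24.2456

24.2456


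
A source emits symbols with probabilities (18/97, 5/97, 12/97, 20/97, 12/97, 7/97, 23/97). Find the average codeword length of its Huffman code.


Huffman construction (repeatedly merge the two least-probable nodes; each merge adds 1 bit to every symbol beneath it): 5/97 + 7/97 = 12/97; 12/97 + 12/97 = 24/97; 12/97 + 18/97 = 30/97; 20/97 + 23/97 = 43/97; 24/97 + 30/97 = 54/97; 43/97 + 54/97 = 1. Resulting codeword lengths (in the order the probabilities were given): (3, 4, 3, 2, 3, 4, 2). L_avg = sum(p_i * l_i) = 18/97*3 + 5/97*4 + 12/97*3 + 20/97*2 + 12/97*3 + 7/97*4 + 23/97*2 = 260/97 = 2.6804

2.6804 bits


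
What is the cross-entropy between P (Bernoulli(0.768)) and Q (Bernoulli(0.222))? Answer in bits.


H(P,Q) = -p*log2(q) - (1-p)*log2(1-q). -0.768*log2(0.222) = 1.667611; -0.232*log2(0.778) = 0.084021. H(P,Q) = 1.667611 + 0.084021 = 1.7516

1.7516 bits


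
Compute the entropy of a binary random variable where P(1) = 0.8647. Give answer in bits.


H = -p*log2(p) - (1-p)*log2(1-p). -0.8647*log2(0.8647) = 0.181352; -0.1353*log2(0.1353) = 0.390444. H = 0.181352 + 0.390444 = 0.5718

0.5718 bits


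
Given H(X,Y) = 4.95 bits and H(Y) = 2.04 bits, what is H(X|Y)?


H(X|Y) = H(X,Y) - H(Y) = 4.95 - 2.04 = 2.91

2.91 bits


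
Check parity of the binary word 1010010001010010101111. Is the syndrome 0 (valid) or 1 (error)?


Syndrome = XOR of all bits = 1 XOR 0 XOR 1 XOR 0 XOR 0 XOR 1 XOR 0 XOR 0 XOR 0 XOR 1 XOR 0 XOR 1 XOR 0 XOR 0 XOR 1 XOR 0 XOR 1 XOR 0 XOR 1 XOR 1 XOR 1 XOR 1 = 1

1


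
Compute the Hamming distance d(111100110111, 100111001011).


Count differing positions: . ^ ^ . ^ ^ ^ ^ ^ ^ . . = 8 differences

8


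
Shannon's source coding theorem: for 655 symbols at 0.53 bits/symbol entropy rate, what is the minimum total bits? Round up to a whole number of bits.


Minimum bits >= n * H = 655 * 0.53 = 347.15, rounded up to a whole number of bits = 348

348 bits


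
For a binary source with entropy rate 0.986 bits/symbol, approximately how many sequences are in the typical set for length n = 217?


log2|A_typical| = nH = 217 * 0.986 = 213.962, so |A_typical| ~ 2^213.962 = 2.564e+64

2.564e+64


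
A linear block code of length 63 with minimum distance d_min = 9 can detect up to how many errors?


Detection capability = d_min - 1 = 9 - 1 = 8

8 errors


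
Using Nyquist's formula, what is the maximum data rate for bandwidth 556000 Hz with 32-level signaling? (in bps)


Rate = 2 * B * log2(M) = 2 * 556000 * 5.0 = 5560000.0

5560000.0 bps


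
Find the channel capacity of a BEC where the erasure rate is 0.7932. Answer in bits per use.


C = 1 - epsilon = 1 - 0.7932 = 0.2068

0.2068 bits


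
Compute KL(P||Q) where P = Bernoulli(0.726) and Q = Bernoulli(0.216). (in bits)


KL = p*log2(p/q) + (1-p)*log2((1-p)/(1-q)) = 0.726*log2(0.726/0.216) + 0.274*log2(0.274/0.784) = 0.8542

0.8542 bits


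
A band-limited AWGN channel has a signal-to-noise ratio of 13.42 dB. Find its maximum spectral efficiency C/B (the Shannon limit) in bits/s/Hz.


SNR_linear = 10^(13.42/10) = 21.9786; C/B = log2(1 + SNR_linear) = log2(1 + 21.9786) = 4.5222

4.5222 bits/s/Hz


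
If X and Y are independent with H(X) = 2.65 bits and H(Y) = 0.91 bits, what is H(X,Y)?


For independent variables, H(X,Y) = H(X) + H(Y) = 2.65 + 0.91 = 3.56

3.56 bits


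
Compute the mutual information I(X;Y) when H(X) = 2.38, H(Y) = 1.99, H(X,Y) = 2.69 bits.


I(X;Y) = H(X) + H(Y) - H(X,Y) = 2.38 + 1.99 - 2.69 = 1.68

1.68 bits


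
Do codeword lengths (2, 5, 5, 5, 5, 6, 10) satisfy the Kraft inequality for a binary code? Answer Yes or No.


Kraft sum = sum(2^(-l_i)) = 0.3916, need <= 1. Result: satisfied (a binary prefix-free code with these lengths exists)

Yes


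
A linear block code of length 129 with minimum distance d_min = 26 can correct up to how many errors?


Correction capability = floor((d-1)/2) = floor((26-1)/2) = 12

12 errors


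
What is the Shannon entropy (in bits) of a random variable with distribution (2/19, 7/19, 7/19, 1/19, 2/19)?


H = -sum(p_i * log2(p_i)). Terms: -(2/19)*log2(2/19) = 0.341887; -(7/19)*log2(7/19) = 0.530737; -(7/19)*log2(7/19) = 0.530737; -(1/19)*log2(1/19) = 0.223575; -(2/19)*log2(2/19) = 0.341887. H = 0.341887 + 0.530737 + 0.530737 + 0.223575 + 0.341887 = 1.9688

1.9688 bits


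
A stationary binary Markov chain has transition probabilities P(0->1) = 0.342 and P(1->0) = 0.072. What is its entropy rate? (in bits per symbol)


Stationary distribution: pi_0 = p10/(p01+p10) = 0.1739, pi_1 = 0.8261. Entropy rate H' = pi_0*H(p01) + pi_1*H(p10) = 0.1739*0.9267 + 0.8261*0.3733 = 0.4696

0.4696 bits/symbol


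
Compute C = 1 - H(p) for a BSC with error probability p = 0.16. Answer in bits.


H(p) = -p*log2(p) - (1-p)*log2(1-p) = -0.16*log2(0.16) - 0.84*log2(0.84) = 0.423017 + 0.211293 = 0.6343. C = 1 - H(p) = 1 - 0.6343 = 0.3657

0.3657 bits


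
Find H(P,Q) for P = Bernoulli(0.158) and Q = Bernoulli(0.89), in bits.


H(P,Q) = -p*log2(q) - (1-p)*log2(1-q). -0.158*log2(0.89) = 0.026563; -0.842*log2(0.11) = 2.681285. H(P,Q) = 0.026563 + 2.681285 = 2.7078

2.7078 bits


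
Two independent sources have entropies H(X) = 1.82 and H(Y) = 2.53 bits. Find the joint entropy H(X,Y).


For independent variables, H(X,Y) = H(X) + H(Y) = 1.82 + 2.53 = 4.35

4.35 bits


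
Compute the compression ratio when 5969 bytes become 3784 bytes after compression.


Ratio = original / compressed = 5969 / 3784 = 1.5774

1.5774


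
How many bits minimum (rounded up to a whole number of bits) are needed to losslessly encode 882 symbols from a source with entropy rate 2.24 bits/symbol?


Minimum bits >= n * H = 882 * 2.24 = 1975.68, rounded up to a whole number of bits = 1976

1976 bits


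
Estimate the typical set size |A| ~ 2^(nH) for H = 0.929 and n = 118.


log2|A_typical| = nH = 118 * 0.929 = 109.622, so |A_typical| ~ 2^109.622 = 9.989e+32

9.989e+32


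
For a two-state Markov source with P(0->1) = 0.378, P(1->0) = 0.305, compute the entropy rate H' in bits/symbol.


Stationary distribution: pi_0 = p10/(p01+p10) = 0.4466, pi_1 = 0.5534. Entropy rate H' = pi_0*H(p01) + pi_1*H(p10) = 0.4466*0.9566 + 0.5534*0.8873 = 0.9183

0.9183 bits/symbol


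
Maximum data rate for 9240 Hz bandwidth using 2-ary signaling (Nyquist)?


Rate = 2 * B * log2(M) = 2 * 9240 * 1.0 = 18480.0

18480.0 bps


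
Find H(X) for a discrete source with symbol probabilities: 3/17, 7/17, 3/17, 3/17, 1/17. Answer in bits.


H = -sum(p_i * log2(p_i)). Terms: -(3/17)*log2(3/17) = 0.441618; -(7/17)*log2(7/17) = 0.527103; -(3/17)*log2(3/17) = 0.441618; -(3/17)*log2(3/17) = 0.441618; -(1/17)*log2(1/17) = 0.240439. H = 0.441618 + 0.527103 + 0.441618 + 0.441618 + 0.240439 = 2.0924

2.0924 bits


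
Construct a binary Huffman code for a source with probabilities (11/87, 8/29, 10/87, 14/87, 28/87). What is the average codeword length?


Huffman construction (repeatedly merge the two least-probable nodes; each merge adds 1 bit to every symbol beneath it): 10/87 + 11/87 = 7/29; 14/87 + 7/29 = 35/87; 8/29 + 28/87 = 52/87; 35/87 + 52/87 = 1. Resulting codeword lengths (in the order the probabilities were given): (3, 2, 3, 2, 2). L_avg = sum(p_i * l_i) = 11/87*3 + 8/29*2 + 10/87*3 + 14/87*2 + 28/87*2 = 65/29 = 2.2414

2.2414 bits


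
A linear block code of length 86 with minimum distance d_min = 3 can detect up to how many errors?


Detection capability = d_min - 1 = 3 - 1 = 2

2 errors


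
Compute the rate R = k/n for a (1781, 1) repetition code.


Rate = k/n = 1/1781

1/1781


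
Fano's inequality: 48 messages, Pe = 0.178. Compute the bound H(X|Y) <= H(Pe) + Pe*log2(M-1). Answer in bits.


H(Pe) = -Pe*log2(Pe) - (1-Pe)*log2(1-Pe) = -0.178*log2(0.178) - 0.822*log2(0.822) = 0.443229 + 0.232453 = 0.6757. Pe*log2(M-1) = 0.178*log2(47) = 0.988717. Bound = H(Pe) + Pe*log2(M-1) = 0.443229 + 0.232453 + 0.988717 = 1.6644

1.6644 bits


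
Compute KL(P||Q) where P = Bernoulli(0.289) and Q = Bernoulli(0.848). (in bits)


KL = p*log2(p/q) + (1-p)*log2((1-p)/(1-q)) = 0.289*log2(0.289/0.848) + 0.711*log2(0.711/0.152) = 1.1337

1.1337 bits


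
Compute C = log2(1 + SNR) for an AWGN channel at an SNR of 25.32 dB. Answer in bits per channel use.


SNR_linear = 10^(25.32/10) = 340.4082; C = log2(1 + SNR_linear) = log2(1 + 340.4082) = 8.4154

8.4154 bits/channel use


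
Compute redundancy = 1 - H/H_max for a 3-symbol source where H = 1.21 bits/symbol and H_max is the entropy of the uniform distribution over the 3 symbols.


H_max = log2(K) = log2(3) = 1.585 bits/symbol. Redundancy = 1 - H/H_max = 1 - 1.21/1.585 = 1 - 0.7634 = 0.2366

0.2366


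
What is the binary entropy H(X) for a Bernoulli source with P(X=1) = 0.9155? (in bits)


H = -p*log2(p) - (1-p)*log2(1-p). -0.9155*log2(0.9155) = 0.116606; -0.0845*log2(0.0845) = 0.301234. H = 0.116606 + 0.301234 = 0.4178

0.4178 bits


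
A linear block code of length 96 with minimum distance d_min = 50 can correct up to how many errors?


Correction capability = floor((d-1)/2) = floor((50-1)/2) = 24

24 errors


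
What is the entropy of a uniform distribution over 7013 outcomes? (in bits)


H = log2(n) = log2(7013) = 12.7758

12.7758 bits


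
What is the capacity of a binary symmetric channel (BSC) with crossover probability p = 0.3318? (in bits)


H(p) = -p*log2(p) - (1-p)*log2(1-p) = -0.3318*log2(0.3318) - 0.6682*log2(0.6682) = 0.528098 + 0.388657 = 0.9168. C = 1 - H(p) = 1 - 0.9168 = 0.0832

0.0832 bits


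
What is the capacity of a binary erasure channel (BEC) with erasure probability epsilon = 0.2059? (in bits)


C = 1 - epsilon = 1 - 0.2059 = 0.7941

0.7941 bits


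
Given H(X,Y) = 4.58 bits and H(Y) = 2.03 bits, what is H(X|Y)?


H(X|Y) = H(X,Y) - H(Y) = 4.58 - 2.03 = 2.55

2.55 bits


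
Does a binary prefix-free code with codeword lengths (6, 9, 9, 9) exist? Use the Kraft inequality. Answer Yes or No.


Kraft sum = sum(2^(-l_i)) = 0.0215, need <= 1. Result: satisfied (a binary prefix-free code with these lengths exists)

Yes


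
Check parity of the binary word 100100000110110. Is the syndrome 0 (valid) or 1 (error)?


Syndrome = XOR of all bits = 1 XOR 0 XOR 0 XOR 1 XOR 0 XOR 0 XOR 0 XOR 0 XOR 0 XOR 1 XOR 1 XOR 0 XOR 1 XOR 1 XOR 0 = 0

0


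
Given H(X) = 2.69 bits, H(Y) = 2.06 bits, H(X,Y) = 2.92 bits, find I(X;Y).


I(X;Y) = H(X) + H(Y) - H(X,Y) = 2.69 + 2.06 - 2.92 = 1.83

1.83 bits


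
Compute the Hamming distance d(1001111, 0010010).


Count differing positions: ^ . ^ ^ ^ . ^ = 5 differences

5


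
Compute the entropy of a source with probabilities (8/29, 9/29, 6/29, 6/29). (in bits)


H = -sum(p_i * log2(p_i)). Terms: -(8/29)*log2(8/29) = 0.512546; -(9/29)*log2(9/29) = 0.523879; -(6/29)*log2(6/29) = 0.470280; -(6/29)*log2(6/29) = 0.470280. H = 0.512546 + 0.523879 + 0.470280 + 0.470280 = 1.977

1.977 bits


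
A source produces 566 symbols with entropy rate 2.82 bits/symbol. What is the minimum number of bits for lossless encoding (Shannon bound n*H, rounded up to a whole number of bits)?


Minimum bits >= n * H = 566 * 2.82 = 1596.12, rounded up to a whole number of bits = 1597

1597 bits


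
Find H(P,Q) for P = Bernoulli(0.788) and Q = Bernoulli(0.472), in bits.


H(P,Q) = -p*log2(q) - (1-p)*log2(1-q). -0.788*log2(0.472) = 0.853515; -0.212*log2(0.528) = 0.195335. H(P,Q) = 0.853515 + 0.195335 = 1.0489

1.0489 bits


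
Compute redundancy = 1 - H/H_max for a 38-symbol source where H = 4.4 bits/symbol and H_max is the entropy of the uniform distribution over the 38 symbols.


H_max = log2(K) = log2(38) = 5.2479 bits/symbol. Redundancy = 1 - H/H_max = 1 - 4.4/5.2479 = 1 - 0.8384 = 0.1616

0.1616


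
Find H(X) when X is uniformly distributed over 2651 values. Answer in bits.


H = log2(n) = log2(2651) = 11.3723

11.3723 bits


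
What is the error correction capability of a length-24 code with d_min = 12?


Correction capability = floor((d-1)/2) = floor((12-1)/2) = 5

5 errors


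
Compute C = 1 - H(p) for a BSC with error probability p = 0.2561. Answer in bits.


H(p) = -p*log2(p) - (1-p)*log2(1-p) = -0.2561*log2(0.2561) - 0.7439*log2(0.7439) = 0.503293 + 0.317511 = 0.8208. C = 1 - H(p) = 1 - 0.8208 = 0.1792

0.1792 bits


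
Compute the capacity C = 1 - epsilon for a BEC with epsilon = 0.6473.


C = 1 - epsilon = 1 - 0.6473 = 0.3527

0.3527 bits


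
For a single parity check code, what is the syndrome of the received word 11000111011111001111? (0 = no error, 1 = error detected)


Syndrome = XOR of all bits = 1 XOR 1 XOR 0 XOR 0 XOR 0 XOR 1 XOR 1 XOR 1 XOR 0 XOR 1 XOR 1 XOR 1 XOR 1 XOR 1 XOR 0 XOR 0 XOR 1 XOR 1 XOR 1 XOR 1 = 0

0


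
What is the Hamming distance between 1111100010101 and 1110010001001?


Count differing positions: . . . ^ ^ ^ . . ^ ^ ^ . . = 6 differences

6


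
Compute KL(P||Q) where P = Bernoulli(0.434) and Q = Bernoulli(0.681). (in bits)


KL = p*log2(p/q) + (1-p)*log2((1-p)/(1-q)) = 0.434*log2(0.434/0.681) + 0.566*log2(0.566/0.319) = 0.1861

0.1861 bits


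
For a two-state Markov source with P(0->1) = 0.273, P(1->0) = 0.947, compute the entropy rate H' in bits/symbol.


Stationary distribution: pi_0 = p10/(p01+p10) = 0.7762, pi_1 = 0.2238. Entropy rate H' = pi_0*H(p01) + pi_1*H(p10) = 0.7762*0.8457 + 0.2238*0.299 = 0.7234

0.7234 bits/symbol


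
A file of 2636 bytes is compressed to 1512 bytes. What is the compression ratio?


Ratio = original / compressed = 2636 / 1512 = 1.7434

1.7434


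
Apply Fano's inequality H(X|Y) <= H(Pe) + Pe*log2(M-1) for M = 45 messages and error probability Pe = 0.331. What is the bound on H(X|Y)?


H(Pe) = -Pe*log2(Pe) - (1-Pe)*log2(1-Pe) = -0.331*log2(0.331) - 0.669*log2(0.669) = 0.527977 + 0.387968 = 0.9159. Pe*log2(M-1) = 0.331*log2(44) = 1.807072. Bound = H(Pe) + Pe*log2(M-1) = 0.527977 + 0.387968 + 1.807072 = 2.723

2.723 bits


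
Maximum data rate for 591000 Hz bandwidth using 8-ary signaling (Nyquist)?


Rate = 2 * B * log2(M) = 2 * 591000 * 3.0 = 3546000.0

3546000.0 bps


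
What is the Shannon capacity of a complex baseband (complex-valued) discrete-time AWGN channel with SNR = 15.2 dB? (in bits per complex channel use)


SNR_linear = 10^(15.2/10) = 33.1131; C = log2(1 + SNR_linear) = log2(1 + 33.1131) = 5.0923

5.0923 bits/channel use


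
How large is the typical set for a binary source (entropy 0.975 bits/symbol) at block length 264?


log2|A_typical| = nH = 264 * 0.975 = 257.4, so |A_typical| ~ 2^257.4 = 3.056e+77

3.056e+77


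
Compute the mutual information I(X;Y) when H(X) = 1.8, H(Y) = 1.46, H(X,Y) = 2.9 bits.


I(X;Y) = H(X) + H(Y) - H(X,Y) = 1.8 + 1.46 - 2.9 = 0.36

0.36 bits


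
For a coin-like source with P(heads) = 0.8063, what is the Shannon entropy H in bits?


H = -p*log2(p) - (1-p)*log2(1-p). -0.8063*log2(0.8063) = 0.250446; -0.1937*log2(0.1937) = 0.458702. H = 0.250446 + 0.458702 = 0.7091

0.7091 bits


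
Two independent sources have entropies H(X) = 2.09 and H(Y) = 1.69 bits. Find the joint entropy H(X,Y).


For independent variables, H(X,Y) = H(X) + H(Y) = 2.09 + 1.69 = 3.78

3.78 bits


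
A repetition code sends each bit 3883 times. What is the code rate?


Rate = k/n = 1/3883

1/3883


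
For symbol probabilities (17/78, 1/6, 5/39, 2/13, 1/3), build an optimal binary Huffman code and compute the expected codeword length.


Huffman construction (repeatedly merge the two least-probable nodes; each merge adds 1 bit to every symbol beneath it): 5/39 + 2/13 = 11/39; 1/6 + 17/78 = 5/13; 11/39 + 1/3 = 8/13; 5/13 + 8/13 = 1. Resulting codeword lengths (in the order the probabilities were given): (2, 2, 3, 3, 2). L_avg = sum(p_i * l_i) = 17/78*2 + 1/6*2 + 5/39*3 + 2/13*3 + 1/3*2 = 89/39 = 2.2821

2.2821 bits


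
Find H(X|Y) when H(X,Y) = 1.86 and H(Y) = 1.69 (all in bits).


H(X|Y) = H(X,Y) - H(Y) = 1.86 - 1.69 = 0.17

0.17 bits


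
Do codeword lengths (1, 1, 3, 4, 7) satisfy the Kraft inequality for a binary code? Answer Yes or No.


Kraft sum = sum(2^(-l_i)) = 1.1953, need <= 1. Result: violated (a binary prefix-free code with these lengths cannot exist)

No


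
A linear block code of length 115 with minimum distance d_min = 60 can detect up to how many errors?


Detection capability = d_min - 1 = 60 - 1 = 59

59 errors


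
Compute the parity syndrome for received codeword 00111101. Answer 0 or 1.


Syndrome = XOR of all bits = 0 XOR 0 XOR 1 XOR 1 XOR 1 XOR 1 XOR 0 XOR 1 = 1

1


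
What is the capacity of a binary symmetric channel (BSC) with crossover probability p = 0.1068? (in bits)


H(p) = -p*log2(p) - (1-p)*log2(1-p) = -0.1068*log2(0.1068) - 0.8932*log2(0.8932) = 0.344645 + 0.145542 = 0.4902. C = 1 - H(p) = 1 - 0.4902 = 0.5098

0.5098 bits


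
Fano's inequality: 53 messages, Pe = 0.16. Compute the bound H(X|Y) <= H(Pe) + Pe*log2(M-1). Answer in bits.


H(Pe) = -Pe*log2(Pe) - (1-Pe)*log2(1-Pe) = -0.16*log2(0.16) - 0.84*log2(0.84) = 0.423017 + 0.211293 = 0.6343. Pe*log2(M-1) = 0.16*log2(52) = 0.912070. Bound = H(Pe) + Pe*log2(M-1) = 0.423017 + 0.211293 + 0.912070 = 1.5464

1.5464 bits


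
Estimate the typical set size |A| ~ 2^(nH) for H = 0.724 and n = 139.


log2|A_typical| = nH = 139 * 0.724 = 100.636, so |A_typical| ~ 2^100.636 = 1.970e+30

1.970e+30


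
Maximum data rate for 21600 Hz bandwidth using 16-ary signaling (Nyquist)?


Rate = 2 * B * log2(M) = 2 * 21600 * 4.0 = 172800.0

172800.0 bps


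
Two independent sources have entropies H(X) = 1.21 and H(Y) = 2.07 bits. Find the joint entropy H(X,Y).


For independent variables, H(X,Y) = H(X) + H(Y) = 1.21 + 2.07 = 3.28

3.28 bits


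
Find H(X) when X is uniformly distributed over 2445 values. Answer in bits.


H = log2(n) = log2(2445) = 11.2556

11.2556 bits


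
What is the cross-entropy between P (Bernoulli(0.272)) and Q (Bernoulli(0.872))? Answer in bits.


H(P,Q) = -p*log2(q) - (1-p)*log2(1-q). -0.272*log2(0.872) = 0.053747; -0.728*log2(0.128) = 2.159091. H(P,Q) = 0.053747 + 2.159091 = 2.2128

2.2128 bits


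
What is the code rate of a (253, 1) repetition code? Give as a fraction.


Rate = k/n = 1/253

1/253


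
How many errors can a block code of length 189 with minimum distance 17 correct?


Correction capability = floor((d-1)/2) = floor((17-1)/2) = 8

8 errors


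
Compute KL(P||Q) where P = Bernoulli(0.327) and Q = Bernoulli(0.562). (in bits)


KL = p*log2(p/q) + (1-p)*log2((1-p)/(1-q)) = 0.327*log2(0.327/0.562) + 0.673*log2(0.673/0.438) = 0.1616

0.1616 bits


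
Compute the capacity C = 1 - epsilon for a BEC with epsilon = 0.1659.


C = 1 - epsilon = 1 - 0.1659 = 0.8341

0.8341 bits


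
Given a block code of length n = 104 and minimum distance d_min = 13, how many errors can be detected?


Detection capability = d_min - 1 = 13 - 1 = 12

12 errors


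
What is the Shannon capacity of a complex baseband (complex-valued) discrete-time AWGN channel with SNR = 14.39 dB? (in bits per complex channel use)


SNR_linear = 10^(14.39/10) = 27.4789; C = log2(1 + SNR_linear) = log2(1 + 27.4789) = 4.8318

4.8318 bits/channel use


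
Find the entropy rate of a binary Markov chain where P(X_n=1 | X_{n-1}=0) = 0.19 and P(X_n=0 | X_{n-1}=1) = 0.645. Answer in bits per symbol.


Stationary distribution: pi_0 = p10/(p01+p10) = 0.7725, pi_1 = 0.2275. Entropy rate H' = pi_0*H(p01) + pi_1*H(p10) = 0.7725*0.7015 + 0.2275*0.9385 = 0.7554

0.7554 bits/symbol


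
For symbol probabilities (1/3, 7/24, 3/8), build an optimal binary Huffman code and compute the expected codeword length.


Huffman construction (repeatedly merge the two least-probable nodes; each merge adds 1 bit to every symbol beneath it): 7/24 + 1/3 = 5/8; 3/8 + 5/8 = 1. Resulting codeword lengths (in the order the probabilities were given): (2, 2, 1). L_avg = sum(p_i * l_i) = 1/3*2 + 7/24*2 + 3/8*1 = 13/8 = 1.625

1.625 bits


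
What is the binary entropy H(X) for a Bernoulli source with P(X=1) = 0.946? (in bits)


H = -p*log2(p) - (1-p)*log2(1-p). -0.946*log2(0.946) = 0.075763; -0.054*log2(0.054) = 0.227388. H = 0.075763 + 0.227388 = 0.3032

0.3032 bits
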